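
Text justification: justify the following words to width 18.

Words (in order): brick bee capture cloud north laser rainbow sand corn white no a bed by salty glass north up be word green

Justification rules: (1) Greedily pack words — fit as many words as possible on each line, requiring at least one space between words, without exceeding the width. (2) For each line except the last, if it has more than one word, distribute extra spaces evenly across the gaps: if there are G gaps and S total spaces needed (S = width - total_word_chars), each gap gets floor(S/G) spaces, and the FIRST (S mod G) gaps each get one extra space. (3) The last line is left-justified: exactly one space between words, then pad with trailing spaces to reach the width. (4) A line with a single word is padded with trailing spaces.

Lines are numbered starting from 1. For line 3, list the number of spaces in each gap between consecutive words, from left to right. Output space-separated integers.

Answer: 2 1

Derivation:
Line 1: ['brick', 'bee', 'capture'] (min_width=17, slack=1)
Line 2: ['cloud', 'north', 'laser'] (min_width=17, slack=1)
Line 3: ['rainbow', 'sand', 'corn'] (min_width=17, slack=1)
Line 4: ['white', 'no', 'a', 'bed', 'by'] (min_width=17, slack=1)
Line 5: ['salty', 'glass', 'north'] (min_width=17, slack=1)
Line 6: ['up', 'be', 'word', 'green'] (min_width=16, slack=2)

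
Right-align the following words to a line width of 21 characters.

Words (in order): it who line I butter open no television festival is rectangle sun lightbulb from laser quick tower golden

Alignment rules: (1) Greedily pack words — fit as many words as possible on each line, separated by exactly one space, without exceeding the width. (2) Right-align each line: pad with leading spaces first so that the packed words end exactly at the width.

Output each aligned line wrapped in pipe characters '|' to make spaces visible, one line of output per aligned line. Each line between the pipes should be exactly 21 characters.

Line 1: ['it', 'who', 'line', 'I', 'butter'] (min_width=20, slack=1)
Line 2: ['open', 'no', 'television'] (min_width=18, slack=3)
Line 3: ['festival', 'is', 'rectangle'] (min_width=21, slack=0)
Line 4: ['sun', 'lightbulb', 'from'] (min_width=18, slack=3)
Line 5: ['laser', 'quick', 'tower'] (min_width=17, slack=4)
Line 6: ['golden'] (min_width=6, slack=15)

Answer: | it who line I butter|
|   open no television|
|festival is rectangle|
|   sun lightbulb from|
|    laser quick tower|
|               golden|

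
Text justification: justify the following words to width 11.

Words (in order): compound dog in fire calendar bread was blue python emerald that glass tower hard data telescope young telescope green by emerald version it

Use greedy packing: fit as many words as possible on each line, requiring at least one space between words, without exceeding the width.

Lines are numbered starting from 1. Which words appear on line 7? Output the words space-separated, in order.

Answer: that glass

Derivation:
Line 1: ['compound'] (min_width=8, slack=3)
Line 2: ['dog', 'in', 'fire'] (min_width=11, slack=0)
Line 3: ['calendar'] (min_width=8, slack=3)
Line 4: ['bread', 'was'] (min_width=9, slack=2)
Line 5: ['blue', 'python'] (min_width=11, slack=0)
Line 6: ['emerald'] (min_width=7, slack=4)
Line 7: ['that', 'glass'] (min_width=10, slack=1)
Line 8: ['tower', 'hard'] (min_width=10, slack=1)
Line 9: ['data'] (min_width=4, slack=7)
Line 10: ['telescope'] (min_width=9, slack=2)
Line 11: ['young'] (min_width=5, slack=6)
Line 12: ['telescope'] (min_width=9, slack=2)
Line 13: ['green', 'by'] (min_width=8, slack=3)
Line 14: ['emerald'] (min_width=7, slack=4)
Line 15: ['version', 'it'] (min_width=10, slack=1)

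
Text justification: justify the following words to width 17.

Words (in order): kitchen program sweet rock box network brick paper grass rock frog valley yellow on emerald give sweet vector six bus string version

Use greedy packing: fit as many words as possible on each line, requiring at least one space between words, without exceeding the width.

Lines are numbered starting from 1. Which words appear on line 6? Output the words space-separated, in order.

Answer: yellow on emerald

Derivation:
Line 1: ['kitchen', 'program'] (min_width=15, slack=2)
Line 2: ['sweet', 'rock', 'box'] (min_width=14, slack=3)
Line 3: ['network', 'brick'] (min_width=13, slack=4)
Line 4: ['paper', 'grass', 'rock'] (min_width=16, slack=1)
Line 5: ['frog', 'valley'] (min_width=11, slack=6)
Line 6: ['yellow', 'on', 'emerald'] (min_width=17, slack=0)
Line 7: ['give', 'sweet', 'vector'] (min_width=17, slack=0)
Line 8: ['six', 'bus', 'string'] (min_width=14, slack=3)
Line 9: ['version'] (min_width=7, slack=10)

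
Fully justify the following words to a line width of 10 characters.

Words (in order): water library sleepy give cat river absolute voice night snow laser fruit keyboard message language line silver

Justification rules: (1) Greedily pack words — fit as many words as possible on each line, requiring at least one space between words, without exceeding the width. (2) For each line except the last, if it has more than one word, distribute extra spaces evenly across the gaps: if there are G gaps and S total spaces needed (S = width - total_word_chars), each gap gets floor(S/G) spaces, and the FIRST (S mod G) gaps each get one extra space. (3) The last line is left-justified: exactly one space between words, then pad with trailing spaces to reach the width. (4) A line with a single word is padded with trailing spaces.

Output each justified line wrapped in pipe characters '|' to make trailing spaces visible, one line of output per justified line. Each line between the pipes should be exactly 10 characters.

Line 1: ['water'] (min_width=5, slack=5)
Line 2: ['library'] (min_width=7, slack=3)
Line 3: ['sleepy'] (min_width=6, slack=4)
Line 4: ['give', 'cat'] (min_width=8, slack=2)
Line 5: ['river'] (min_width=5, slack=5)
Line 6: ['absolute'] (min_width=8, slack=2)
Line 7: ['voice'] (min_width=5, slack=5)
Line 8: ['night', 'snow'] (min_width=10, slack=0)
Line 9: ['laser'] (min_width=5, slack=5)
Line 10: ['fruit'] (min_width=5, slack=5)
Line 11: ['keyboard'] (min_width=8, slack=2)
Line 12: ['message'] (min_width=7, slack=3)
Line 13: ['language'] (min_width=8, slack=2)
Line 14: ['line'] (min_width=4, slack=6)
Line 15: ['silver'] (min_width=6, slack=4)

Answer: |water     |
|library   |
|sleepy    |
|give   cat|
|river     |
|absolute  |
|voice     |
|night snow|
|laser     |
|fruit     |
|keyboard  |
|message   |
|language  |
|line      |
|silver    |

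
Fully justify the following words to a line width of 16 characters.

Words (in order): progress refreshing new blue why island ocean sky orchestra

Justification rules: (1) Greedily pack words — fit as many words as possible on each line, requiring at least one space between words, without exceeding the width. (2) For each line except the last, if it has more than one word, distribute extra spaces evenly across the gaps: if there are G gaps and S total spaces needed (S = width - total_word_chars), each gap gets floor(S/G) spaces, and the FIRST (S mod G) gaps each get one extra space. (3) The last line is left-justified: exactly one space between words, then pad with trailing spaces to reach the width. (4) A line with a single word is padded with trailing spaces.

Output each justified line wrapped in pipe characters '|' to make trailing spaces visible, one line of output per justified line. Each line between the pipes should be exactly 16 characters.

Line 1: ['progress'] (min_width=8, slack=8)
Line 2: ['refreshing', 'new'] (min_width=14, slack=2)
Line 3: ['blue', 'why', 'island'] (min_width=15, slack=1)
Line 4: ['ocean', 'sky'] (min_width=9, slack=7)
Line 5: ['orchestra'] (min_width=9, slack=7)

Answer: |progress        |
|refreshing   new|
|blue  why island|
|ocean        sky|
|orchestra       |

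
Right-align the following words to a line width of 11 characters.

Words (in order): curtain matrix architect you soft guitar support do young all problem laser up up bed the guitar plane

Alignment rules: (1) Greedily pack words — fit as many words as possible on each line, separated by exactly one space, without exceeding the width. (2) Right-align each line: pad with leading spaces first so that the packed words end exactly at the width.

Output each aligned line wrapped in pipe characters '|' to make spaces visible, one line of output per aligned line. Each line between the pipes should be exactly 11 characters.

Answer: |    curtain|
|     matrix|
|  architect|
|   you soft|
|     guitar|
| support do|
|  young all|
|    problem|
|laser up up|
|    bed the|
|     guitar|
|      plane|

Derivation:
Line 1: ['curtain'] (min_width=7, slack=4)
Line 2: ['matrix'] (min_width=6, slack=5)
Line 3: ['architect'] (min_width=9, slack=2)
Line 4: ['you', 'soft'] (min_width=8, slack=3)
Line 5: ['guitar'] (min_width=6, slack=5)
Line 6: ['support', 'do'] (min_width=10, slack=1)
Line 7: ['young', 'all'] (min_width=9, slack=2)
Line 8: ['problem'] (min_width=7, slack=4)
Line 9: ['laser', 'up', 'up'] (min_width=11, slack=0)
Line 10: ['bed', 'the'] (min_width=7, slack=4)
Line 11: ['guitar'] (min_width=6, slack=5)
Line 12: ['plane'] (min_width=5, slack=6)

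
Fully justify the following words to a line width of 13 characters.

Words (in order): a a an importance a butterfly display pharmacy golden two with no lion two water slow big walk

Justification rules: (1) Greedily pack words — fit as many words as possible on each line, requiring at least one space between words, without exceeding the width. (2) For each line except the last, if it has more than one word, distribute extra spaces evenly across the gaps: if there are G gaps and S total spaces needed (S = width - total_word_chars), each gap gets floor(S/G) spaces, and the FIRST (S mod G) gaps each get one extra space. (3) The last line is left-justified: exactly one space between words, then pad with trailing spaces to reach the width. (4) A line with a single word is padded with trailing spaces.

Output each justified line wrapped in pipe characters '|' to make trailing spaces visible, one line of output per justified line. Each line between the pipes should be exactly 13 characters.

Line 1: ['a', 'a', 'an'] (min_width=6, slack=7)
Line 2: ['importance', 'a'] (min_width=12, slack=1)
Line 3: ['butterfly'] (min_width=9, slack=4)
Line 4: ['display'] (min_width=7, slack=6)
Line 5: ['pharmacy'] (min_width=8, slack=5)
Line 6: ['golden', 'two'] (min_width=10, slack=3)
Line 7: ['with', 'no', 'lion'] (min_width=12, slack=1)
Line 8: ['two', 'water'] (min_width=9, slack=4)
Line 9: ['slow', 'big', 'walk'] (min_width=13, slack=0)

Answer: |a     a    an|
|importance  a|
|butterfly    |
|display      |
|pharmacy     |
|golden    two|
|with  no lion|
|two     water|
|slow big walk|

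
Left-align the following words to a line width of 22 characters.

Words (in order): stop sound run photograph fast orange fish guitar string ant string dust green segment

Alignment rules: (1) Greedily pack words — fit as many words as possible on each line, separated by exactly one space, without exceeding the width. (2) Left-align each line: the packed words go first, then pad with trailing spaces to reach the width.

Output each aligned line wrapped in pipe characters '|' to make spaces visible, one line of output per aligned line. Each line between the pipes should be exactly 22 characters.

Line 1: ['stop', 'sound', 'run'] (min_width=14, slack=8)
Line 2: ['photograph', 'fast', 'orange'] (min_width=22, slack=0)
Line 3: ['fish', 'guitar', 'string', 'ant'] (min_width=22, slack=0)
Line 4: ['string', 'dust', 'green'] (min_width=17, slack=5)
Line 5: ['segment'] (min_width=7, slack=15)

Answer: |stop sound run        |
|photograph fast orange|
|fish guitar string ant|
|string dust green     |
|segment               |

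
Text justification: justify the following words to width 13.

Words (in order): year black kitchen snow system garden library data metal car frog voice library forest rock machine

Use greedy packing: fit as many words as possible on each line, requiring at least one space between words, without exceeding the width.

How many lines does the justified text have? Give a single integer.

Answer: 9

Derivation:
Line 1: ['year', 'black'] (min_width=10, slack=3)
Line 2: ['kitchen', 'snow'] (min_width=12, slack=1)
Line 3: ['system', 'garden'] (min_width=13, slack=0)
Line 4: ['library', 'data'] (min_width=12, slack=1)
Line 5: ['metal', 'car'] (min_width=9, slack=4)
Line 6: ['frog', 'voice'] (min_width=10, slack=3)
Line 7: ['library'] (min_width=7, slack=6)
Line 8: ['forest', 'rock'] (min_width=11, slack=2)
Line 9: ['machine'] (min_width=7, slack=6)
Total lines: 9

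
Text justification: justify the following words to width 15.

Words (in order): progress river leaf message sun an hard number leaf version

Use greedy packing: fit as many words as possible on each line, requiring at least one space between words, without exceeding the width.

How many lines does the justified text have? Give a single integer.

Answer: 5

Derivation:
Line 1: ['progress', 'river'] (min_width=14, slack=1)
Line 2: ['leaf', 'message'] (min_width=12, slack=3)
Line 3: ['sun', 'an', 'hard'] (min_width=11, slack=4)
Line 4: ['number', 'leaf'] (min_width=11, slack=4)
Line 5: ['version'] (min_width=7, slack=8)
Total lines: 5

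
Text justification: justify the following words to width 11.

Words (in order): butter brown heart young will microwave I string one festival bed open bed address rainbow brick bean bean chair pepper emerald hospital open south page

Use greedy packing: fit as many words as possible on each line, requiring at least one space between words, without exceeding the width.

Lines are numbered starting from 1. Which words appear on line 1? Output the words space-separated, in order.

Answer: butter

Derivation:
Line 1: ['butter'] (min_width=6, slack=5)
Line 2: ['brown', 'heart'] (min_width=11, slack=0)
Line 3: ['young', 'will'] (min_width=10, slack=1)
Line 4: ['microwave', 'I'] (min_width=11, slack=0)
Line 5: ['string', 'one'] (min_width=10, slack=1)
Line 6: ['festival'] (min_width=8, slack=3)
Line 7: ['bed', 'open'] (min_width=8, slack=3)
Line 8: ['bed', 'address'] (min_width=11, slack=0)
Line 9: ['rainbow'] (min_width=7, slack=4)
Line 10: ['brick', 'bean'] (min_width=10, slack=1)
Line 11: ['bean', 'chair'] (min_width=10, slack=1)
Line 12: ['pepper'] (min_width=6, slack=5)
Line 13: ['emerald'] (min_width=7, slack=4)
Line 14: ['hospital'] (min_width=8, slack=3)
Line 15: ['open', 'south'] (min_width=10, slack=1)
Line 16: ['page'] (min_width=4, slack=7)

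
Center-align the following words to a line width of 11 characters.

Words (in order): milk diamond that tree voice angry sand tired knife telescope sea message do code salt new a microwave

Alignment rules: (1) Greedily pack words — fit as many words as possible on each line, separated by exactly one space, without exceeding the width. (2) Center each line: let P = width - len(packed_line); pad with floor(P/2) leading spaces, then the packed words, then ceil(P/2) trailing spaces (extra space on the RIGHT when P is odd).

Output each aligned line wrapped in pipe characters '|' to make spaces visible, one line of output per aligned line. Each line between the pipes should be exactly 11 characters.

Line 1: ['milk'] (min_width=4, slack=7)
Line 2: ['diamond'] (min_width=7, slack=4)
Line 3: ['that', 'tree'] (min_width=9, slack=2)
Line 4: ['voice', 'angry'] (min_width=11, slack=0)
Line 5: ['sand', 'tired'] (min_width=10, slack=1)
Line 6: ['knife'] (min_width=5, slack=6)
Line 7: ['telescope'] (min_width=9, slack=2)
Line 8: ['sea', 'message'] (min_width=11, slack=0)
Line 9: ['do', 'code'] (min_width=7, slack=4)
Line 10: ['salt', 'new', 'a'] (min_width=10, slack=1)
Line 11: ['microwave'] (min_width=9, slack=2)

Answer: |   milk    |
|  diamond  |
| that tree |
|voice angry|
|sand tired |
|   knife   |
| telescope |
|sea message|
|  do code  |
|salt new a |
| microwave |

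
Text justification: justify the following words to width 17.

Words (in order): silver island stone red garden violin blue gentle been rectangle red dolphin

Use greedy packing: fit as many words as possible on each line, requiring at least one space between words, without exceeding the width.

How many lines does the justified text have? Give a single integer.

Answer: 6

Derivation:
Line 1: ['silver', 'island'] (min_width=13, slack=4)
Line 2: ['stone', 'red', 'garden'] (min_width=16, slack=1)
Line 3: ['violin', 'blue'] (min_width=11, slack=6)
Line 4: ['gentle', 'been'] (min_width=11, slack=6)
Line 5: ['rectangle', 'red'] (min_width=13, slack=4)
Line 6: ['dolphin'] (min_width=7, slack=10)
Total lines: 6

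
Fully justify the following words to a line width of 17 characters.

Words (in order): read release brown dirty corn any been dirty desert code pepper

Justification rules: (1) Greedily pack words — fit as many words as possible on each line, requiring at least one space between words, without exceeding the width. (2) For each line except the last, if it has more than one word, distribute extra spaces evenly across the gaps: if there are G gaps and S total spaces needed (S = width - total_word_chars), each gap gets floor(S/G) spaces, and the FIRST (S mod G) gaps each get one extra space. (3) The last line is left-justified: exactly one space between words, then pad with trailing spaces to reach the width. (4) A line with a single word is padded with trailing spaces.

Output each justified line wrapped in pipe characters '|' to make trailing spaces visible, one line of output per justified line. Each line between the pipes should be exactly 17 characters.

Line 1: ['read', 'release'] (min_width=12, slack=5)
Line 2: ['brown', 'dirty', 'corn'] (min_width=16, slack=1)
Line 3: ['any', 'been', 'dirty'] (min_width=14, slack=3)
Line 4: ['desert', 'code'] (min_width=11, slack=6)
Line 5: ['pepper'] (min_width=6, slack=11)

Answer: |read      release|
|brown  dirty corn|
|any   been  dirty|
|desert       code|
|pepper           |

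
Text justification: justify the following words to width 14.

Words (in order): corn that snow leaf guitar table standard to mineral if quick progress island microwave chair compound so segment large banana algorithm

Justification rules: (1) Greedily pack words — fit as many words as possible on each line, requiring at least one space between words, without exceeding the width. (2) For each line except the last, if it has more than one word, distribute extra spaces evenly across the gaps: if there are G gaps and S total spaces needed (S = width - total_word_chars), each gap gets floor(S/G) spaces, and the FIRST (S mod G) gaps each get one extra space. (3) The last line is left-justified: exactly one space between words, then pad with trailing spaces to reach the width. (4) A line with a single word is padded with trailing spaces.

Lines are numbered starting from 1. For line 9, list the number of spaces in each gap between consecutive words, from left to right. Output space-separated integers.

Answer: 5

Derivation:
Line 1: ['corn', 'that', 'snow'] (min_width=14, slack=0)
Line 2: ['leaf', 'guitar'] (min_width=11, slack=3)
Line 3: ['table', 'standard'] (min_width=14, slack=0)
Line 4: ['to', 'mineral', 'if'] (min_width=13, slack=1)
Line 5: ['quick', 'progress'] (min_width=14, slack=0)
Line 6: ['island'] (min_width=6, slack=8)
Line 7: ['microwave'] (min_width=9, slack=5)
Line 8: ['chair', 'compound'] (min_width=14, slack=0)
Line 9: ['so', 'segment'] (min_width=10, slack=4)
Line 10: ['large', 'banana'] (min_width=12, slack=2)
Line 11: ['algorithm'] (min_width=9, slack=5)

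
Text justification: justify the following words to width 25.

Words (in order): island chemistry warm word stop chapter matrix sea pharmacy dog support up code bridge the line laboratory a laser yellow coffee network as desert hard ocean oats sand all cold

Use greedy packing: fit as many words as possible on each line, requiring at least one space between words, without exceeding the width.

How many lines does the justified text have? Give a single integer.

Line 1: ['island', 'chemistry', 'warm'] (min_width=21, slack=4)
Line 2: ['word', 'stop', 'chapter', 'matrix'] (min_width=24, slack=1)
Line 3: ['sea', 'pharmacy', 'dog', 'support'] (min_width=24, slack=1)
Line 4: ['up', 'code', 'bridge', 'the', 'line'] (min_width=23, slack=2)
Line 5: ['laboratory', 'a', 'laser', 'yellow'] (min_width=25, slack=0)
Line 6: ['coffee', 'network', 'as', 'desert'] (min_width=24, slack=1)
Line 7: ['hard', 'ocean', 'oats', 'sand', 'all'] (min_width=24, slack=1)
Line 8: ['cold'] (min_width=4, slack=21)
Total lines: 8

Answer: 8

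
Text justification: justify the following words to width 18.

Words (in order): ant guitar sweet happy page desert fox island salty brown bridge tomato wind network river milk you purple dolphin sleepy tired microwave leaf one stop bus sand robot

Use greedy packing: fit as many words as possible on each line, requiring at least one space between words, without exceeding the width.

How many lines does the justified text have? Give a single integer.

Line 1: ['ant', 'guitar', 'sweet'] (min_width=16, slack=2)
Line 2: ['happy', 'page', 'desert'] (min_width=17, slack=1)
Line 3: ['fox', 'island', 'salty'] (min_width=16, slack=2)
Line 4: ['brown', 'bridge'] (min_width=12, slack=6)
Line 5: ['tomato', 'wind'] (min_width=11, slack=7)
Line 6: ['network', 'river', 'milk'] (min_width=18, slack=0)
Line 7: ['you', 'purple', 'dolphin'] (min_width=18, slack=0)
Line 8: ['sleepy', 'tired'] (min_width=12, slack=6)
Line 9: ['microwave', 'leaf', 'one'] (min_width=18, slack=0)
Line 10: ['stop', 'bus', 'sand'] (min_width=13, slack=5)
Line 11: ['robot'] (min_width=5, slack=13)
Total lines: 11

Answer: 11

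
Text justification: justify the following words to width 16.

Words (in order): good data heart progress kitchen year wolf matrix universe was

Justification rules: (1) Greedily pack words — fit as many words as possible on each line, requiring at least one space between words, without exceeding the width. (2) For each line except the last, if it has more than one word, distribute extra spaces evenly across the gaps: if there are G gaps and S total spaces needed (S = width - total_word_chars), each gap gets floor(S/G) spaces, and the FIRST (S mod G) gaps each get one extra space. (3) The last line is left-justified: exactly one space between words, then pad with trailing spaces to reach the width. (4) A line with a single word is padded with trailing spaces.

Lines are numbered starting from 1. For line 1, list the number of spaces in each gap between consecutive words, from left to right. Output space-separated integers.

Line 1: ['good', 'data', 'heart'] (min_width=15, slack=1)
Line 2: ['progress', 'kitchen'] (min_width=16, slack=0)
Line 3: ['year', 'wolf', 'matrix'] (min_width=16, slack=0)
Line 4: ['universe', 'was'] (min_width=12, slack=4)

Answer: 2 1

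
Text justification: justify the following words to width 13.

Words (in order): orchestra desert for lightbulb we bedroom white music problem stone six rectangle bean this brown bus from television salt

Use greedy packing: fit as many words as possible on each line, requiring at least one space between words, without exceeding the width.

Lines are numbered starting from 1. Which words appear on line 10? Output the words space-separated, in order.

Line 1: ['orchestra'] (min_width=9, slack=4)
Line 2: ['desert', 'for'] (min_width=10, slack=3)
Line 3: ['lightbulb', 'we'] (min_width=12, slack=1)
Line 4: ['bedroom', 'white'] (min_width=13, slack=0)
Line 5: ['music', 'problem'] (min_width=13, slack=0)
Line 6: ['stone', 'six'] (min_width=9, slack=4)
Line 7: ['rectangle'] (min_width=9, slack=4)
Line 8: ['bean', 'this'] (min_width=9, slack=4)
Line 9: ['brown', 'bus'] (min_width=9, slack=4)
Line 10: ['from'] (min_width=4, slack=9)
Line 11: ['television'] (min_width=10, slack=3)
Line 12: ['salt'] (min_width=4, slack=9)

Answer: from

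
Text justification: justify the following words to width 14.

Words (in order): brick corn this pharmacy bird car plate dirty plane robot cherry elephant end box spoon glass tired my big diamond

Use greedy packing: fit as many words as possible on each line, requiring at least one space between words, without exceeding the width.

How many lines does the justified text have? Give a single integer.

Line 1: ['brick', 'corn'] (min_width=10, slack=4)
Line 2: ['this', 'pharmacy'] (min_width=13, slack=1)
Line 3: ['bird', 'car', 'plate'] (min_width=14, slack=0)
Line 4: ['dirty', 'plane'] (min_width=11, slack=3)
Line 5: ['robot', 'cherry'] (min_width=12, slack=2)
Line 6: ['elephant', 'end'] (min_width=12, slack=2)
Line 7: ['box', 'spoon'] (min_width=9, slack=5)
Line 8: ['glass', 'tired', 'my'] (min_width=14, slack=0)
Line 9: ['big', 'diamond'] (min_width=11, slack=3)
Total lines: 9

Answer: 9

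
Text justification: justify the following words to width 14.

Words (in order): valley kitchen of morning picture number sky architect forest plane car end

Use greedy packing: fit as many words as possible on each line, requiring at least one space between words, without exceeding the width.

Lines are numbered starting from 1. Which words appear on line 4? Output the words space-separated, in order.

Answer: sky architect

Derivation:
Line 1: ['valley', 'kitchen'] (min_width=14, slack=0)
Line 2: ['of', 'morning'] (min_width=10, slack=4)
Line 3: ['picture', 'number'] (min_width=14, slack=0)
Line 4: ['sky', 'architect'] (min_width=13, slack=1)
Line 5: ['forest', 'plane'] (min_width=12, slack=2)
Line 6: ['car', 'end'] (min_width=7, slack=7)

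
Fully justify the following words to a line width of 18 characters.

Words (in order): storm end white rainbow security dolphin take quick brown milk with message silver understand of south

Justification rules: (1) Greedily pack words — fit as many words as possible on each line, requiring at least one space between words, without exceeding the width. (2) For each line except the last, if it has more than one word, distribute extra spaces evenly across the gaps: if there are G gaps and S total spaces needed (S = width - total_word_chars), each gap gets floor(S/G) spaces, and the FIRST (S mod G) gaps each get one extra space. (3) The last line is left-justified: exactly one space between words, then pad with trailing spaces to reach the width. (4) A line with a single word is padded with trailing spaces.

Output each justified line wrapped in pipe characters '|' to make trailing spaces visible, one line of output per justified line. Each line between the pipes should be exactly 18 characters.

Line 1: ['storm', 'end', 'white'] (min_width=15, slack=3)
Line 2: ['rainbow', 'security'] (min_width=16, slack=2)
Line 3: ['dolphin', 'take', 'quick'] (min_width=18, slack=0)
Line 4: ['brown', 'milk', 'with'] (min_width=15, slack=3)
Line 5: ['message', 'silver'] (min_width=14, slack=4)
Line 6: ['understand', 'of'] (min_width=13, slack=5)
Line 7: ['south'] (min_width=5, slack=13)

Answer: |storm   end  white|
|rainbow   security|
|dolphin take quick|
|brown   milk  with|
|message     silver|
|understand      of|
|south             |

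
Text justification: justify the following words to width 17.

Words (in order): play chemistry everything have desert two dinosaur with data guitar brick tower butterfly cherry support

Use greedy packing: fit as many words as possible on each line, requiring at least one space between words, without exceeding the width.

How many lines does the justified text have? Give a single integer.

Answer: 7

Derivation:
Line 1: ['play', 'chemistry'] (min_width=14, slack=3)
Line 2: ['everything', 'have'] (min_width=15, slack=2)
Line 3: ['desert', 'two'] (min_width=10, slack=7)
Line 4: ['dinosaur', 'with'] (min_width=13, slack=4)
Line 5: ['data', 'guitar', 'brick'] (min_width=17, slack=0)
Line 6: ['tower', 'butterfly'] (min_width=15, slack=2)
Line 7: ['cherry', 'support'] (min_width=14, slack=3)
Total lines: 7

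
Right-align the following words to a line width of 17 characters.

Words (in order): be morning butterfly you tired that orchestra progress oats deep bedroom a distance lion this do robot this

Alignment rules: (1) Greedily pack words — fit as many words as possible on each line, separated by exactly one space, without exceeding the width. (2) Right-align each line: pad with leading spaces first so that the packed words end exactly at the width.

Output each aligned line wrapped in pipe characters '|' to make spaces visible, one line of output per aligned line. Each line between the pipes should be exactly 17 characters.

Answer: |       be morning|
|    butterfly you|
|       tired that|
|        orchestra|
|    progress oats|
|   deep bedroom a|
|    distance lion|
|    this do robot|
|             this|

Derivation:
Line 1: ['be', 'morning'] (min_width=10, slack=7)
Line 2: ['butterfly', 'you'] (min_width=13, slack=4)
Line 3: ['tired', 'that'] (min_width=10, slack=7)
Line 4: ['orchestra'] (min_width=9, slack=8)
Line 5: ['progress', 'oats'] (min_width=13, slack=4)
Line 6: ['deep', 'bedroom', 'a'] (min_width=14, slack=3)
Line 7: ['distance', 'lion'] (min_width=13, slack=4)
Line 8: ['this', 'do', 'robot'] (min_width=13, slack=4)
Line 9: ['this'] (min_width=4, slack=13)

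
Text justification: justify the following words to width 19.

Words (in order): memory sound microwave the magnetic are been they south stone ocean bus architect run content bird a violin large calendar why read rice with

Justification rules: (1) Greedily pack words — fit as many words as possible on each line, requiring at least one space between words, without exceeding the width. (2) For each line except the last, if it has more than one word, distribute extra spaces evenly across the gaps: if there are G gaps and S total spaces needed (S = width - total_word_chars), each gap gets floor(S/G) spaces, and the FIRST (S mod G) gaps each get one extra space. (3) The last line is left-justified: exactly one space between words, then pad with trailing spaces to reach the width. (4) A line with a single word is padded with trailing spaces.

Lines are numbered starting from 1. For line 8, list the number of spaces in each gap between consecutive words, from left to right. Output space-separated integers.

Answer: 2 2

Derivation:
Line 1: ['memory', 'sound'] (min_width=12, slack=7)
Line 2: ['microwave', 'the'] (min_width=13, slack=6)
Line 3: ['magnetic', 'are', 'been'] (min_width=17, slack=2)
Line 4: ['they', 'south', 'stone'] (min_width=16, slack=3)
Line 5: ['ocean', 'bus', 'architect'] (min_width=19, slack=0)
Line 6: ['run', 'content', 'bird', 'a'] (min_width=18, slack=1)
Line 7: ['violin', 'large'] (min_width=12, slack=7)
Line 8: ['calendar', 'why', 'read'] (min_width=17, slack=2)
Line 9: ['rice', 'with'] (min_width=9, slack=10)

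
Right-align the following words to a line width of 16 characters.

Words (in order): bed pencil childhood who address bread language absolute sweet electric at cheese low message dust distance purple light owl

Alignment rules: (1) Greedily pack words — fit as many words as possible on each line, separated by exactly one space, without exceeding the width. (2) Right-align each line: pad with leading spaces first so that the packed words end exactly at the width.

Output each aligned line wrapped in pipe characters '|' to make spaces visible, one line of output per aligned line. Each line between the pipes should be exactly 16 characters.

Answer: |      bed pencil|
|   childhood who|
|   address bread|
|        language|
|  absolute sweet|
|     electric at|
|      cheese low|
|    message dust|
| distance purple|
|       light owl|

Derivation:
Line 1: ['bed', 'pencil'] (min_width=10, slack=6)
Line 2: ['childhood', 'who'] (min_width=13, slack=3)
Line 3: ['address', 'bread'] (min_width=13, slack=3)
Line 4: ['language'] (min_width=8, slack=8)
Line 5: ['absolute', 'sweet'] (min_width=14, slack=2)
Line 6: ['electric', 'at'] (min_width=11, slack=5)
Line 7: ['cheese', 'low'] (min_width=10, slack=6)
Line 8: ['message', 'dust'] (min_width=12, slack=4)
Line 9: ['distance', 'purple'] (min_width=15, slack=1)
Line 10: ['light', 'owl'] (min_width=9, slack=7)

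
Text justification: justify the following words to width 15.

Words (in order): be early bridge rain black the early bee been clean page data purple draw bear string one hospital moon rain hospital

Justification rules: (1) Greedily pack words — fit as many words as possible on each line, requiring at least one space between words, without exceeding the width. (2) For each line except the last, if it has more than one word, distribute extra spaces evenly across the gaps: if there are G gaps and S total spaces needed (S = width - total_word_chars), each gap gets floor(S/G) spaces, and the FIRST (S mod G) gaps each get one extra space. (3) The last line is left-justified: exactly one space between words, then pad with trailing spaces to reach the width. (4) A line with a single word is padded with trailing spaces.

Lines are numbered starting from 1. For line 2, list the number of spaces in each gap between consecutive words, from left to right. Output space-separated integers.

Line 1: ['be', 'early', 'bridge'] (min_width=15, slack=0)
Line 2: ['rain', 'black', 'the'] (min_width=14, slack=1)
Line 3: ['early', 'bee', 'been'] (min_width=14, slack=1)
Line 4: ['clean', 'page', 'data'] (min_width=15, slack=0)
Line 5: ['purple', 'draw'] (min_width=11, slack=4)
Line 6: ['bear', 'string', 'one'] (min_width=15, slack=0)
Line 7: ['hospital', 'moon'] (min_width=13, slack=2)
Line 8: ['rain', 'hospital'] (min_width=13, slack=2)

Answer: 2 1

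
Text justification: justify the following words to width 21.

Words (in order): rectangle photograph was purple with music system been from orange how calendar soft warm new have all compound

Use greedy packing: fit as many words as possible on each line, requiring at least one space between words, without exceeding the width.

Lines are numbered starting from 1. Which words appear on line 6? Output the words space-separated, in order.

Answer: all compound

Derivation:
Line 1: ['rectangle', 'photograph'] (min_width=20, slack=1)
Line 2: ['was', 'purple', 'with', 'music'] (min_width=21, slack=0)
Line 3: ['system', 'been', 'from'] (min_width=16, slack=5)
Line 4: ['orange', 'how', 'calendar'] (min_width=19, slack=2)
Line 5: ['soft', 'warm', 'new', 'have'] (min_width=18, slack=3)
Line 6: ['all', 'compound'] (min_width=12, slack=9)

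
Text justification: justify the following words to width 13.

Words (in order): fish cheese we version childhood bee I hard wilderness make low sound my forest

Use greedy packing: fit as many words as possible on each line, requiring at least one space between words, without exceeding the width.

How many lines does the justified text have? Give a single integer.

Answer: 8

Derivation:
Line 1: ['fish', 'cheese'] (min_width=11, slack=2)
Line 2: ['we', 'version'] (min_width=10, slack=3)
Line 3: ['childhood', 'bee'] (min_width=13, slack=0)
Line 4: ['I', 'hard'] (min_width=6, slack=7)
Line 5: ['wilderness'] (min_width=10, slack=3)
Line 6: ['make', 'low'] (min_width=8, slack=5)
Line 7: ['sound', 'my'] (min_width=8, slack=5)
Line 8: ['forest'] (min_width=6, slack=7)
Total lines: 8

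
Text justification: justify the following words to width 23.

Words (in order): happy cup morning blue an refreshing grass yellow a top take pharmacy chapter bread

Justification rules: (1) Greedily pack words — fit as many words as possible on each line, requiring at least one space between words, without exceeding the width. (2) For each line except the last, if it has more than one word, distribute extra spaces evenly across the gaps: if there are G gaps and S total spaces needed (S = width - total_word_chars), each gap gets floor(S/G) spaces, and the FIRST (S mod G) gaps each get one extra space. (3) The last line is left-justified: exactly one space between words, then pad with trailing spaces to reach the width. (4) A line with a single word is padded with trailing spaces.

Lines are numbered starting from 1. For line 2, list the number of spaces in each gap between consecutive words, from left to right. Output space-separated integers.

Line 1: ['happy', 'cup', 'morning', 'blue'] (min_width=22, slack=1)
Line 2: ['an', 'refreshing', 'grass'] (min_width=19, slack=4)
Line 3: ['yellow', 'a', 'top', 'take'] (min_width=17, slack=6)
Line 4: ['pharmacy', 'chapter', 'bread'] (min_width=22, slack=1)

Answer: 3 3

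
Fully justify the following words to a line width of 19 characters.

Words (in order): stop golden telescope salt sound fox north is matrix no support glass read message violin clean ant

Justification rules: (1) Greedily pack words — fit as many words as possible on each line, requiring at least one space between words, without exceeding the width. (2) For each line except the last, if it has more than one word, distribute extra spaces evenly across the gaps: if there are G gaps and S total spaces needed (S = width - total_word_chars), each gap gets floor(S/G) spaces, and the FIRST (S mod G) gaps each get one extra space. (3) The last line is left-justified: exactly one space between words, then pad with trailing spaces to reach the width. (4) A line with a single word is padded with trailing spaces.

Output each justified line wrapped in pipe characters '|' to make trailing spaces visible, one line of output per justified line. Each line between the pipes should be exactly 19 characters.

Answer: |stop         golden|
|telescope      salt|
|sound  fox north is|
|matrix  no  support|
|glass  read message|
|violin clean ant   |

Derivation:
Line 1: ['stop', 'golden'] (min_width=11, slack=8)
Line 2: ['telescope', 'salt'] (min_width=14, slack=5)
Line 3: ['sound', 'fox', 'north', 'is'] (min_width=18, slack=1)
Line 4: ['matrix', 'no', 'support'] (min_width=17, slack=2)
Line 5: ['glass', 'read', 'message'] (min_width=18, slack=1)
Line 6: ['violin', 'clean', 'ant'] (min_width=16, slack=3)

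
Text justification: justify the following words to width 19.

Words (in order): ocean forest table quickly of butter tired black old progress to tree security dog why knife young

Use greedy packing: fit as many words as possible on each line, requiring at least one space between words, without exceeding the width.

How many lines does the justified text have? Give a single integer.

Line 1: ['ocean', 'forest', 'table'] (min_width=18, slack=1)
Line 2: ['quickly', 'of', 'butter'] (min_width=17, slack=2)
Line 3: ['tired', 'black', 'old'] (min_width=15, slack=4)
Line 4: ['progress', 'to', 'tree'] (min_width=16, slack=3)
Line 5: ['security', 'dog', 'why'] (min_width=16, slack=3)
Line 6: ['knife', 'young'] (min_width=11, slack=8)
Total lines: 6

Answer: 6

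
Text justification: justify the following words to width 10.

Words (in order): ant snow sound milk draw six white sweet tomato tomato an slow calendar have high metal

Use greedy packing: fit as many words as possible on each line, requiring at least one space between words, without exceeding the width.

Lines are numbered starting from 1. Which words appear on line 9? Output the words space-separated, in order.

Answer: calendar

Derivation:
Line 1: ['ant', 'snow'] (min_width=8, slack=2)
Line 2: ['sound', 'milk'] (min_width=10, slack=0)
Line 3: ['draw', 'six'] (min_width=8, slack=2)
Line 4: ['white'] (min_width=5, slack=5)
Line 5: ['sweet'] (min_width=5, slack=5)
Line 6: ['tomato'] (min_width=6, slack=4)
Line 7: ['tomato', 'an'] (min_width=9, slack=1)
Line 8: ['slow'] (min_width=4, slack=6)
Line 9: ['calendar'] (min_width=8, slack=2)
Line 10: ['have', 'high'] (min_width=9, slack=1)
Line 11: ['metal'] (min_width=5, slack=5)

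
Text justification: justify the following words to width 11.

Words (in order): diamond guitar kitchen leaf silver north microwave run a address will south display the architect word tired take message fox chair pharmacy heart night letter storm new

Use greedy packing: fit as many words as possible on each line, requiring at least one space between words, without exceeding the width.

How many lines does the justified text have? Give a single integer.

Line 1: ['diamond'] (min_width=7, slack=4)
Line 2: ['guitar'] (min_width=6, slack=5)
Line 3: ['kitchen'] (min_width=7, slack=4)
Line 4: ['leaf', 'silver'] (min_width=11, slack=0)
Line 5: ['north'] (min_width=5, slack=6)
Line 6: ['microwave'] (min_width=9, slack=2)
Line 7: ['run', 'a'] (min_width=5, slack=6)
Line 8: ['address'] (min_width=7, slack=4)
Line 9: ['will', 'south'] (min_width=10, slack=1)
Line 10: ['display', 'the'] (min_width=11, slack=0)
Line 11: ['architect'] (min_width=9, slack=2)
Line 12: ['word', 'tired'] (min_width=10, slack=1)
Line 13: ['take'] (min_width=4, slack=7)
Line 14: ['message', 'fox'] (min_width=11, slack=0)
Line 15: ['chair'] (min_width=5, slack=6)
Line 16: ['pharmacy'] (min_width=8, slack=3)
Line 17: ['heart', 'night'] (min_width=11, slack=0)
Line 18: ['letter'] (min_width=6, slack=5)
Line 19: ['storm', 'new'] (min_width=9, slack=2)
Total lines: 19

Answer: 19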